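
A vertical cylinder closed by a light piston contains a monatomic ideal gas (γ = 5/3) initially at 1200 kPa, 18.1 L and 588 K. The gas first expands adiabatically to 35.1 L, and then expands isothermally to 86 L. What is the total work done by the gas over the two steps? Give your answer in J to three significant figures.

Step 1 (adiabatic): W = (P₁V₁ − P₂V₂)/(γ−1) = (21720 − 13967)/0.667 = 11629 J.
After step 1: P = 397.9 kPa, V = 35.1 L, T = 378.1 K.
Step 2 (isothermal): W = P₁V₁ ln(V₂/V₁) = (13967) ln(86/35.1) = 12517 J.
W_total = 11629 + 12517 = 24146 J.

W_total ≈ 24100 J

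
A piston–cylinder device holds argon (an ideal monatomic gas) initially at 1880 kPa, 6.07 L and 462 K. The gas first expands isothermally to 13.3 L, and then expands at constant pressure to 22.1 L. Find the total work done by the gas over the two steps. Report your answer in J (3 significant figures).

W_total ≈ 16500 J

Step 1 (isothermal): W = P₁V₁ ln(V₂/V₁) = (11412) ln(13.3/6.07) = 8951 J.
After step 1: P = 858 kPa, V = 13.3 L, T = 462 K.
Step 2 (isobaric): W = PΔV = (858 kPa)(22.1 − 13.3 L) = 7551 J.
W_total = 8951 + 7551 = 16502 J.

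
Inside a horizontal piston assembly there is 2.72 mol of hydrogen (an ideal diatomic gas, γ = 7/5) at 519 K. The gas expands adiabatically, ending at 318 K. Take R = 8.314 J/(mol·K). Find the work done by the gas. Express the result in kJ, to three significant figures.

W ≈ 11.4 kJ

Adiabatic ⇒ Q = 0, so W_by = −ΔU = nCᵥ(T₁ − T₂).
Cᵥ = 5R/2 = 20.79 J/(mol·K).
W = (2.72)(20.79)(519 − 318) = 11364 J.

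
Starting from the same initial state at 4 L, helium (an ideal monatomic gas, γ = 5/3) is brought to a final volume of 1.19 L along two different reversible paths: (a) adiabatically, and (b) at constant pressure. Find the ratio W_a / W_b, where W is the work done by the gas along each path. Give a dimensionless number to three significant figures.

W_a / W_b ≈ 2.66

Path (a) adiabatic: W = P₁V₁(1 − (V₁/V₂)^(γ−1))/(γ−1) → W_a/(P₁V₁) = -1.866.
Path (b) isobaric: W = P₁(V₂ − V₁) → W_b/(P₁V₁) = -0.7025.
W_a / W_b = -1.866 / -0.7025 = 2.656.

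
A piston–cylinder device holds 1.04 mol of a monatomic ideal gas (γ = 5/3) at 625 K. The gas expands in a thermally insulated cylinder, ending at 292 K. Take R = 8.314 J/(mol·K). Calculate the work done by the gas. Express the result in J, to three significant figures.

Adiabatic ⇒ Q = 0, so W_by = −ΔU = nCᵥ(T₁ − T₂).
Cᵥ = 3R/2 = 12.47 J/(mol·K).
W = (1.04)(12.47)(625 − 292) = 4319 J.

W ≈ 4320 J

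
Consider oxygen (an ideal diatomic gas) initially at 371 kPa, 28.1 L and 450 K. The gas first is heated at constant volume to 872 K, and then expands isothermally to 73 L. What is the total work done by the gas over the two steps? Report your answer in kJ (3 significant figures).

Step 1 (isochoric): W = 0 (constant volume).
After step 1: P = 718.9 kPa (V unchanged).
Step 2 (isothermal): W = P₁V₁ ln(V₂/V₁) = (20202) ln(73/28.1) = 19286 J.
W_total = 0 + 19286 = 19286 J.

W_total ≈ 19.3 kJ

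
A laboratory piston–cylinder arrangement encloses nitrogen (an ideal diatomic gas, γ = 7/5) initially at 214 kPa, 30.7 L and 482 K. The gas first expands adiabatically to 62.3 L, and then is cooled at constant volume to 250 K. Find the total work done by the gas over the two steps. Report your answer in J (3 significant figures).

Step 1 (adiabatic): W = (P₁V₁ − P₂V₂)/(γ−1) = (6570 − 4950)/0.4 = 4049 J.
Step 2 (isochoric): W = 0 (constant volume).
W_total = 4049 + 0 = 4049 J.

W_total ≈ 4050 J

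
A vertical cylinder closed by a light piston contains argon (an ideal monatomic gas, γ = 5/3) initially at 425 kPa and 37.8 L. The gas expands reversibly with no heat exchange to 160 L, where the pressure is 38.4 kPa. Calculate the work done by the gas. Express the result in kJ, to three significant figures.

Adiabatic: W = (P₁V₁ − P₂V₂)/(γ − 1) with γ = 5/3.
P₁V₁ = 16065 J, P₂V₂ = 6144 J.
W = (16065 − 6144) / 0.6667 = 14881 J.

W ≈ 14.9 kJ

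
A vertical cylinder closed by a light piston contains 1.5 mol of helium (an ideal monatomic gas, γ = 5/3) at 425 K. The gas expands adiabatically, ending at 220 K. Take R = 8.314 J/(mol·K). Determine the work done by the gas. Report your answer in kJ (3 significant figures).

Adiabatic ⇒ Q = 0, so W_by = −ΔU = nCᵥ(T₁ − T₂).
Cᵥ = 3R/2 = 12.47 J/(mol·K).
W = (1.5)(12.47)(425 − 220) = 3835 J.

W ≈ 3.83 kJ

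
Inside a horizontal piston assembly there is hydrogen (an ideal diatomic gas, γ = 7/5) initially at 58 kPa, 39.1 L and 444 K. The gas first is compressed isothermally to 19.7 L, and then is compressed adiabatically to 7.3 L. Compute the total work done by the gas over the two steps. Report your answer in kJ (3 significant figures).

Step 1 (isothermal): W = P₁V₁ ln(V₂/V₁) = (2268) ln(19.7/39.1) = -1555 J.
After step 1: P = 115.1 kPa, V = 19.7 L, T = 444 K.
Step 2 (adiabatic): W = (P₁V₁ − P₂V₂)/(γ−1) = (2268 − 3373)/0.4 = -2764 J.
W_total = -1555 − 2764 = -4318 J.

W_total ≈ -4.32 kJ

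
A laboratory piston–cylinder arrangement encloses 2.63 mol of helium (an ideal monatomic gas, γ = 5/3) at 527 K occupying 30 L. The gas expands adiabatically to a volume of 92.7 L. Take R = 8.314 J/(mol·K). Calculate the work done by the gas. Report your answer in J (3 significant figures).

Adiabatic: TV^(γ−1) = const with γ = 5/3.
T₂ = T₁ (V₁/V₂)^(γ−1) = 527 × (30/92.7)^0.667 = 527 × 0.4714 = 248.4 K.
W_by = nCᵥ(T₁ − T₂) = (2.63)(12.47)(527 − 248.4) = 9137 J.

W ≈ 9140 J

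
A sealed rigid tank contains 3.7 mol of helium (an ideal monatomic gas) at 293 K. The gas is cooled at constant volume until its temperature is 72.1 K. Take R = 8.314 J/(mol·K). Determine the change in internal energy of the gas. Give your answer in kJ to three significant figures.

Constant volume ⇒ W = 0, so Q = ΔU = nCᵥΔT with Cᵥ = 3R/2 = 12.47 J/(mol·K).
ΔU = (3.7)(12.47)(72.1 − 293) = -10193 J.

ΔU ≈ -10.2 kJ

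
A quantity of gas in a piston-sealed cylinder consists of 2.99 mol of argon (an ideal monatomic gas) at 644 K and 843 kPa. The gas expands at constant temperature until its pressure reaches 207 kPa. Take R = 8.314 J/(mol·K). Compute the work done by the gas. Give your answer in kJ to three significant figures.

Isothermal process: W = nRT ln(V₂/V₁) = nRT ln(P₁/P₂).
W = (2.99)(8.314)(644) × ln(843/207)
  = 16009 × ln(4.072) = 16009 × 1.404
W_by_gas = 22481 J.

W ≈ 22.5 kJ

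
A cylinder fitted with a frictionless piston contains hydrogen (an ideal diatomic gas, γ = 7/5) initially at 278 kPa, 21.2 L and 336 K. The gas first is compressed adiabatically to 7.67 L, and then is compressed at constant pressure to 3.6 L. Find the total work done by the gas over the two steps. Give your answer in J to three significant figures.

W_total ≈ -12100 J

Step 1 (adiabatic): W = (P₁V₁ − P₂V₂)/(γ−1) = (5894 − 8851)/0.4 = -7394 J.
After step 1: P = 1154 kPa, V = 7.67 L, T = 504.6 K.
Step 2 (isobaric): W = PΔV = (1154 kPa)(3.6 − 7.67 L) = -4697 J.
W_total = -7394 − 4697 = -12090 J.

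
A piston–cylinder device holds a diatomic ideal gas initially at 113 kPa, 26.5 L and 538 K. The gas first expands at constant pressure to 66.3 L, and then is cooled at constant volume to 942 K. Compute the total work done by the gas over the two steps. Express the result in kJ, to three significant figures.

Step 1 (isobaric): W = PΔV = (113 kPa)(66.3 − 26.5 L) = 4497 J.
Step 2 (isochoric): W = 0 (constant volume).
W_total = 4497 + 0 = 4497 J.

W_total ≈ 4.50 kJ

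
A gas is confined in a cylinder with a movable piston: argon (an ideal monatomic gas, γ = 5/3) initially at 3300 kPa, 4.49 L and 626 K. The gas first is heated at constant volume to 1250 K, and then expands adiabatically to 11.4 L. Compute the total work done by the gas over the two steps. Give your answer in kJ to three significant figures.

Step 1 (isochoric): W = 0 (constant volume).
After step 1: P = 6589 kPa (V unchanged).
Step 2 (adiabatic): W = (P₁V₁ − P₂V₂)/(γ−1) = (29587 − 15897)/0.667 = 20534 J.
W_total = 0 + 20534 = 20534 J.

W_total ≈ 20.5 kJ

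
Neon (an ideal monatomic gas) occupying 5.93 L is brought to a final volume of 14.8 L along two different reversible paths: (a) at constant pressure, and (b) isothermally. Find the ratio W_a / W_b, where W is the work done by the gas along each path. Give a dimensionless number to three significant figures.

W_a / W_b ≈ 1.64

Path (a) isobaric: W = P₁(V₂ − V₁) → W_a/(P₁V₁) = 1.496.
Path (b) isothermal: W = P₁V₁ ln(V₂/V₁) → W_b/(P₁V₁) = 0.9146.
W_a / W_b = 1.496 / 0.9146 = 1.635.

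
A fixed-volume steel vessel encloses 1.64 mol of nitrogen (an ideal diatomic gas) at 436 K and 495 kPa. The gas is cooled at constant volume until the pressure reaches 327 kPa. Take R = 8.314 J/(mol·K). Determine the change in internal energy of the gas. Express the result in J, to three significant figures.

Constant volume ⇒ W = 0, so Q = ΔU = nCᵥΔT with Cᵥ = 5R/2 = 20.79 J/(mol·K).
At constant V, T₂/T₁ = P₂/P₁ ⇒ ΔT = T₁(P₂/P₁ − 1) = 436·(327/495 − 1) = -148 K.
ΔU = (1.64)(20.79)(-148) = -5044 J.

ΔU ≈ -5040 J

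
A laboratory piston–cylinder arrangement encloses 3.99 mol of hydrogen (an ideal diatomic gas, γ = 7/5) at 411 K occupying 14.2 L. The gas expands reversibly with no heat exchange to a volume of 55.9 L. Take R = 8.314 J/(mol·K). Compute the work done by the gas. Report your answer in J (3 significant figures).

Adiabatic: TV^(γ−1) = const with γ = 7/5.
T₂ = T₁ (V₁/V₂)^(γ−1) = 411 × (14.2/55.9)^0.4 = 411 × 0.578 = 237.6 K.
W_by = nCᵥ(T₁ − T₂) = (3.99)(20.79)(411 − 237.6) = 14383 J.

W ≈ 14400 J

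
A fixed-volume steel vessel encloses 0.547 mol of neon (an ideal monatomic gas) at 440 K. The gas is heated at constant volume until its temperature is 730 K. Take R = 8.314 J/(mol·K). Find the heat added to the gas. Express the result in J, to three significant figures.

Constant volume ⇒ W = 0, so Q = ΔU = nCᵥΔT with Cᵥ = 3R/2 = 12.47 J/(mol·K).
ΔU = (0.547)(12.47)(730 − 440) = 1978 J.

Q ≈ 1980 J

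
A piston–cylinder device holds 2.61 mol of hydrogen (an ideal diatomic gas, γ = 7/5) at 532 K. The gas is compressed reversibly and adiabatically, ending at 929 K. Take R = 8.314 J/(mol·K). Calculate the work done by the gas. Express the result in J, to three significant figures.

Adiabatic ⇒ Q = 0, so W_by = −ΔU = nCᵥ(T₁ − T₂).
Cᵥ = 5R/2 = 20.79 J/(mol·K).
W = (2.61)(20.79)(532 − 929) = -21537 J.

W ≈ -21500 J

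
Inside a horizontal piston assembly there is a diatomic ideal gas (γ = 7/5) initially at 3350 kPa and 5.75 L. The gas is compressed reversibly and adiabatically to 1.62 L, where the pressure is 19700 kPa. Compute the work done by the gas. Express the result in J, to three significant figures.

W ≈ -31600 J

Adiabatic: W = (P₁V₁ − P₂V₂)/(γ − 1) with γ = 7/5.
P₁V₁ = 19262 J, P₂V₂ = 31914 J.
W = (19262 − 31914) / 0.4 = -31629 J.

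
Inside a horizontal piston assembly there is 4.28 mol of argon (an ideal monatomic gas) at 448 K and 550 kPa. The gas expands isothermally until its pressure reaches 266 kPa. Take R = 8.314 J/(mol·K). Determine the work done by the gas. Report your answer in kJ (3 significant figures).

W ≈ 11.6 kJ

Isothermal process: W = nRT ln(V₂/V₁) = nRT ln(P₁/P₂).
W = (4.28)(8.314)(448) × ln(550/266)
  = 15942 × ln(2.068) = 15942 × 0.7264
W_by_gas = 11580 J.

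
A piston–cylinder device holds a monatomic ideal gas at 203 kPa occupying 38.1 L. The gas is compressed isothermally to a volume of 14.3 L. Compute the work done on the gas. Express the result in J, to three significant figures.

Isothermal: W = nRT ln(V₂/V₁) = P₁V₁ ln(V₂/V₁).
P₁V₁ = (203 kPa)(38.1 L) = 7734 J.
W = 7734 × ln(14.3/38.1) = 7734 × -0.98
W_by_gas = -7579 J; work on gas = −W_by = 7579 J.

W ≈ 7580 J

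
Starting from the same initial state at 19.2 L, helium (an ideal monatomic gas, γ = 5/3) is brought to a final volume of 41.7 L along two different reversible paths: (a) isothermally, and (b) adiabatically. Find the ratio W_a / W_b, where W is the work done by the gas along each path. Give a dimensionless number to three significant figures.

W_a / W_b ≈ 1.28

Path (a) isothermal: W = P₁V₁ ln(V₂/V₁) → W_a/(P₁V₁) = 0.7756.
Path (b) adiabatic: W = P₁V₁(1 − (V₁/V₂)^(γ−1))/(γ−1) → W_b/(P₁V₁) = 0.6056.
W_a / W_b = 0.7756 / 0.6056 = 1.281.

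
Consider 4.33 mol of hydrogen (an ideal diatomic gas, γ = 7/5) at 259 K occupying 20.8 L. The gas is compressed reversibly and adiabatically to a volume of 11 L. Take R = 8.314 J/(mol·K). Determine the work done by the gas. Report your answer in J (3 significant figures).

Adiabatic: TV^(γ−1) = const with γ = 7/5.
T₂ = T₁ (V₁/V₂)^(γ−1) = 259 × (20.8/11)^0.4 = 259 × 1.29 = 334.2 K.
W_by = nCᵥ(T₁ − T₂) = (4.33)(20.79)(259 − 334.2) = -6765 J.

W ≈ -6770 J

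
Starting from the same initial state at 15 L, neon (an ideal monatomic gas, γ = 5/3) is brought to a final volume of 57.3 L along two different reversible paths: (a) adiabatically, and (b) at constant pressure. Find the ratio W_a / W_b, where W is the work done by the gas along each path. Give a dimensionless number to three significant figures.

W_a / W_b ≈ 0.314

Path (a) adiabatic: W = P₁V₁(1 − (V₁/V₂)^(γ−1))/(γ−1) → W_a/(P₁V₁) = 0.8862.
Path (b) isobaric: W = P₁(V₂ − V₁) → W_b/(P₁V₁) = 2.82.
W_a / W_b = 0.8862 / 2.82 = 0.3142.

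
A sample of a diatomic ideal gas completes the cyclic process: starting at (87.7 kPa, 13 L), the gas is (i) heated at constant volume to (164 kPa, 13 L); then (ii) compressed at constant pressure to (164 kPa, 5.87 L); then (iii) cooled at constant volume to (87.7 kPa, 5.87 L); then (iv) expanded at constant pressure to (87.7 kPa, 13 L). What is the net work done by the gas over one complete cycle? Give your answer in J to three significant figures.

W_net ≈ -544 J

Constant-volume legs do no work.
W(ii) = (164)(5.87 − 13) = -1169 J; W(iv) = (87.7)(13 − 5.87) = 625.3 J.
W_net = -1169 + 625.3 = -544 J (the counter-clockwise enclosed area).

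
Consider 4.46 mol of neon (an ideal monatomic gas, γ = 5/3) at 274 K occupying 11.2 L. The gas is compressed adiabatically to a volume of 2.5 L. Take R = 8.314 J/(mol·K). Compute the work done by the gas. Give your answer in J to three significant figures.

W ≈ -26200 J

Adiabatic: TV^(γ−1) = const with γ = 5/3.
T₂ = T₁ (V₁/V₂)^(γ−1) = 274 × (11.2/2.5)^0.667 = 274 × 2.718 = 744.6 K.
W_by = nCᵥ(T₁ − T₂) = (4.46)(12.47)(274 − 744.6) = -26176 J.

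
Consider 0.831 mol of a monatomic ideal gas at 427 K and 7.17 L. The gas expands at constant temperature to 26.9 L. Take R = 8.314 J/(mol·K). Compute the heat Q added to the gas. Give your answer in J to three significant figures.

Q ≈ 3900 J

Isothermal ⇒ ΔU = 0, so Q = W = nRT ln(V₂/V₁).
Q = (0.831)(8.314)(427) ln(26.9/7.17) = 2950 × 1.322 = 3901 J.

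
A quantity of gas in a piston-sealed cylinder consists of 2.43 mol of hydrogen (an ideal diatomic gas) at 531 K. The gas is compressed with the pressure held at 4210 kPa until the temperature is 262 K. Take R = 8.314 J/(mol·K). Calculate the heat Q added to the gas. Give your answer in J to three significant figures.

Q ≈ -19000 J

Isobaric: W = nRΔT = (2.43)(8.314)(-269) = -5435 J.
ΔU = nCᵥΔT with Cᵥ = 5R/2: ΔU = (2.43)(20.79)(-269) = -13587 J.
Q = ΔU + W = -13587 − 5435 = -19021 J.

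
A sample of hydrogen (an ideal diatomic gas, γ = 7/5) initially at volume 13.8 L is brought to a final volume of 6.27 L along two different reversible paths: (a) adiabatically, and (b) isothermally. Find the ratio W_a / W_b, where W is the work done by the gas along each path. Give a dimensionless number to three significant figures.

Path (a) adiabatic: W = P₁V₁(1 − (V₁/V₂)^(γ−1))/(γ−1) → W_a/(P₁V₁) = -0.9276.
Path (b) isothermal: W = P₁V₁ ln(V₂/V₁) → W_b/(P₁V₁) = -0.7889.
W_a / W_b = -0.9276 / -0.7889 = 1.176.

W_a / W_b ≈ 1.18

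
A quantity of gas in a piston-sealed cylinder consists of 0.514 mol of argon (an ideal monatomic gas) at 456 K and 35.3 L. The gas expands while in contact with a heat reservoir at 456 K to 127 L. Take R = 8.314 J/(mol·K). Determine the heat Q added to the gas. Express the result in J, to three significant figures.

Isothermal ⇒ ΔU = 0, so Q = W = nRT ln(V₂/V₁).
Q = (0.514)(8.314)(456) ln(127/35.3) = 1949 × 1.28 = 2495 J.

Q ≈ 2490 J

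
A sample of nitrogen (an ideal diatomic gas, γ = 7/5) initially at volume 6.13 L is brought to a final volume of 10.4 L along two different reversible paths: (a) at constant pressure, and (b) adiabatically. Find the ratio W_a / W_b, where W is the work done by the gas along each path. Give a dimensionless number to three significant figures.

Path (a) isobaric: W = P₁(V₂ − V₁) → W_a/(P₁V₁) = 0.6966.
Path (b) adiabatic: W = P₁V₁(1 − (V₁/V₂)^(γ−1))/(γ−1) → W_b/(P₁V₁) = 0.4765.
W_a / W_b = 0.6966 / 0.4765 = 1.462.

W_a / W_b ≈ 1.46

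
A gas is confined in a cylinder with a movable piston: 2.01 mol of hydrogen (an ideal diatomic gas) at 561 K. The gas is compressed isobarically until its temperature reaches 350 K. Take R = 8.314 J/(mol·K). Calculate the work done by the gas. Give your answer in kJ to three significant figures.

Isobaric: W = P ΔV = nR ΔT.
W = (2.01)(8.314)(350 − 561) = -3526 J.

W ≈ -3.53 kJ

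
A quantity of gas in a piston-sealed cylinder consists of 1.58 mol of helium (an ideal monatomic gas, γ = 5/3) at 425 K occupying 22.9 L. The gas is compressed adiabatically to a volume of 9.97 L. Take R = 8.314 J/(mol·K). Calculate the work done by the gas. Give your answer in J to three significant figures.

Adiabatic: TV^(γ−1) = const with γ = 5/3.
T₂ = T₁ (V₁/V₂)^(γ−1) = 425 × (22.9/9.97)^0.667 = 425 × 1.741 = 739.9 K.
W_by = nCᵥ(T₁ − T₂) = (1.58)(12.47)(425 − 739.9) = -6204 J.

W ≈ -6200 J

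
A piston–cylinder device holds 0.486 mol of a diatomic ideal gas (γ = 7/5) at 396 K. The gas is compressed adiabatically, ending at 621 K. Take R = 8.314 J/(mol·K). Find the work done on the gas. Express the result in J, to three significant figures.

Adiabatic ⇒ Q = 0, so W_by = −ΔU = nCᵥ(T₁ − T₂).
Cᵥ = 5R/2 = 20.79 J/(mol·K).
W = (0.486)(20.79)(396 − 621) = -2273 J.
Work on gas = −W_by = 2273 J.

W ≈ 2270 J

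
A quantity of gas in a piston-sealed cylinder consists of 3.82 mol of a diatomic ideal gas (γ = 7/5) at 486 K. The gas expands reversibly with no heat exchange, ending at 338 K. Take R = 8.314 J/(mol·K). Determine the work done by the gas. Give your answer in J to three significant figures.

Adiabatic ⇒ Q = 0, so W_by = −ΔU = nCᵥ(T₁ − T₂).
Cᵥ = 5R/2 = 20.79 J/(mol·K).
W = (3.82)(20.79)(486 − 338) = 11751 J.

W ≈ 11800 J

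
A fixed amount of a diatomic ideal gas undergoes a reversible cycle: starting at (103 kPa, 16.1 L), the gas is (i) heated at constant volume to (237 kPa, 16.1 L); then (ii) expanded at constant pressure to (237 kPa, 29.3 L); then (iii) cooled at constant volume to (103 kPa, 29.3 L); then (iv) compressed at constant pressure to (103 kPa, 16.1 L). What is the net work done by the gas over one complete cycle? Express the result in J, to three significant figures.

Constant-volume legs do no work.
W(ii) = (237)(29.3 − 16.1) = 3128 J; W(iv) = (103)(16.1 − 29.3) = -1360 J.
W_net = 3128 − 1360 = 1769 J (the clockwise enclosed area).

W_net ≈ 1770 J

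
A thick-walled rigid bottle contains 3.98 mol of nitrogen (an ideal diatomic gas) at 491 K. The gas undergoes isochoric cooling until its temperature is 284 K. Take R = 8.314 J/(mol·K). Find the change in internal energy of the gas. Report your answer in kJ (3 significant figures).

ΔU ≈ -17.1 kJ

Constant volume ⇒ W = 0, so Q = ΔU = nCᵥΔT with Cᵥ = 5R/2 = 20.79 J/(mol·K).
ΔU = (3.98)(20.79)(284 − 491) = -17124 J.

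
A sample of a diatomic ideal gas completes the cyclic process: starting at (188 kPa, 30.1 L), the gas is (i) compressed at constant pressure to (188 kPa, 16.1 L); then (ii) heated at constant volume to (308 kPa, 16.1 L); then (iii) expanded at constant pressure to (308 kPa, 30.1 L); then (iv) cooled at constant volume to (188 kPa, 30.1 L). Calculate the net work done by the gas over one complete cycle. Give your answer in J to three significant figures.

W_net ≈ 1680 J

Constant-volume legs do no work.
W(i) = (188)(16.1 − 30.1) = -2632 J; W(iii) = (308)(30.1 − 16.1) = 4312 J.
W_net = -2632 + 4312 = 1680 J (the clockwise enclosed area).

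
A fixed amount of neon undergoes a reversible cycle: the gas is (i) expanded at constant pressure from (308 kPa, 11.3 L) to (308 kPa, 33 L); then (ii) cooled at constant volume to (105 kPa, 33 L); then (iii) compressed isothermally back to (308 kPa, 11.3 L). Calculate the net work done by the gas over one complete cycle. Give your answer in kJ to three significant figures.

W_net ≈ 2.97 kJ

Leg (i): W = PΔV = (308)(33 − 11.3) = 6684 J.
Leg (ii): W = 0.
Leg (iii): W = PᵢVᵢ ln(V_f/Vᵢ) = (3465) ln(11.3/33) = -3713 J.
W_net = 6684 − 3713 = 2970 J.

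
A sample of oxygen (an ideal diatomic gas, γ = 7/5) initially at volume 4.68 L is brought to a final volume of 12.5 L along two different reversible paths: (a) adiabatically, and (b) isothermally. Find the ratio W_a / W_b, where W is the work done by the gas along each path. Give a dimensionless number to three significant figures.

W_a / W_b ≈ 0.827

Path (a) adiabatic: W = P₁V₁(1 − (V₁/V₂)^(γ−1))/(γ−1) → W_a/(P₁V₁) = 0.8124.
Path (b) isothermal: W = P₁V₁ ln(V₂/V₁) → W_b/(P₁V₁) = 0.9824.
W_a / W_b = 0.8124 / 0.9824 = 0.8269.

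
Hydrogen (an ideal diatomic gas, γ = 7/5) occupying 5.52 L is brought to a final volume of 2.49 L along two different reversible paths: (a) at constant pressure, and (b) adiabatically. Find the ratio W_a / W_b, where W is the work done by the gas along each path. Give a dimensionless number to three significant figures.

Path (a) isobaric: W = P₁(V₂ − V₁) → W_a/(P₁V₁) = -0.5489.
Path (b) adiabatic: W = P₁V₁(1 − (V₁/V₂)^(γ−1))/(γ−1) → W_b/(P₁V₁) = -0.9374.
W_a / W_b = -0.5489 / -0.9374 = 0.5855.

W_a / W_b ≈ 0.586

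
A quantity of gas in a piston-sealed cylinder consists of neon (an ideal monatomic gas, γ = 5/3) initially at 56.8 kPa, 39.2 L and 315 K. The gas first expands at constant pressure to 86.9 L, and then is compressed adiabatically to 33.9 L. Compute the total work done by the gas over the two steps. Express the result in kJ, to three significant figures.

Step 1 (isobaric): W = PΔV = (56.8 kPa)(86.9 − 39.2 L) = 2709 J.
After step 1: P = 56.8 kPa, V = 86.9 L, T = 698.3 K.
Step 2 (adiabatic): W = (P₁V₁ − P₂V₂)/(γ−1) = (4936 − 9245)/0.667 = -6464 J.
W_total = 2709 − 6464 = -3755 J.

W_total ≈ -3.75 kJ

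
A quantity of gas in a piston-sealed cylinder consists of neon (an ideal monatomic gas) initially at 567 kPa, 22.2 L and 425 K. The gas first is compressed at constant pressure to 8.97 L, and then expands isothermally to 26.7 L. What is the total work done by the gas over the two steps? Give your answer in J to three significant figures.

W_total ≈ -1950 J

Step 1 (isobaric): W = PΔV = (567 kPa)(8.97 − 22.2 L) = -7501 J.
After step 1: P = 567 kPa, V = 8.97 L, T = 171.7 K.
Step 2 (isothermal): W = P₁V₁ ln(V₂/V₁) = (5086) ln(26.7/8.97) = 5548 J.
W_total = -7501 + 5548 = -1954 J.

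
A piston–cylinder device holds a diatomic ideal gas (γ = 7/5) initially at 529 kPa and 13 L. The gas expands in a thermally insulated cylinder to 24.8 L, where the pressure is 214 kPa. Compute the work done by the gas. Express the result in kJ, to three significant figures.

Adiabatic: W = (P₁V₁ − P₂V₂)/(γ − 1) with γ = 7/5.
P₁V₁ = 6877 J, P₂V₂ = 5307 J.
W = (6877 − 5307) / 0.4 = 3925 J.

W ≈ 3.92 kJ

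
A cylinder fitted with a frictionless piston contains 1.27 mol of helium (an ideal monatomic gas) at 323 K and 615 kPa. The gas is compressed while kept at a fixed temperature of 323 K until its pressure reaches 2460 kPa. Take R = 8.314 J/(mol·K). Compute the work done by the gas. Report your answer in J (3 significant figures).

W ≈ -4730 J

Isothermal process: W = nRT ln(V₂/V₁) = nRT ln(P₁/P₂).
W = (1.27)(8.314)(323) × ln(615/2460)
  = 3410 × ln(0.25) = 3410 × -1.386
W_by_gas = -4728 J.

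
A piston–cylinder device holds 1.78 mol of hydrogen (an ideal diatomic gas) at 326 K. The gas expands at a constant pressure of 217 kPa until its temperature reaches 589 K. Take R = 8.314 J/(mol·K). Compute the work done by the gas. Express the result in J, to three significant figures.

W ≈ 3890 J

Isobaric: W = P ΔV = nR ΔT.
W = (1.78)(8.314)(589 − 326) = 3892 J.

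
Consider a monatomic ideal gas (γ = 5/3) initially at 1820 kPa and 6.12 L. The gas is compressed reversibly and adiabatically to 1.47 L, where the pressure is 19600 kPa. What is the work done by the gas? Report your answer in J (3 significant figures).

Adiabatic: W = (P₁V₁ − P₂V₂)/(γ − 1) with γ = 5/3.
P₁V₁ = 11138 J, P₂V₂ = 28812 J.
W = (11138 − 28812) / 0.6667 = -26510 J.

W ≈ -26500 J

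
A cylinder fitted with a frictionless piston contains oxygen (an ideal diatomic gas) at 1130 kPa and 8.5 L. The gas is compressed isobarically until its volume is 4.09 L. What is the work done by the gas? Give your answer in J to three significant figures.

W ≈ -4980 J

Isobaric: W = P ΔV.
W = (1130 kPa)(4.09 − 8.5 L) = (1130)(-4.41) = -4983 J.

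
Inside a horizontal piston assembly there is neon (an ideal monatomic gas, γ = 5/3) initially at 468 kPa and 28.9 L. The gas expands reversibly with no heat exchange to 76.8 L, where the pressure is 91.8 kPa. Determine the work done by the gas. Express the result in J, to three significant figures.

Adiabatic: W = (P₁V₁ − P₂V₂)/(γ − 1) with γ = 5/3.
P₁V₁ = 13525 J, P₂V₂ = 7050 J.
W = (13525 − 7050) / 0.6667 = 9712 J.

W ≈ 9710 J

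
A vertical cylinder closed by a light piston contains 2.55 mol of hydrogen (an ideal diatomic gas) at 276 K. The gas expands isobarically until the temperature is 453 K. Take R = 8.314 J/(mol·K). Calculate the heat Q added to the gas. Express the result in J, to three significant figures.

Q ≈ 13100 J

Isobaric: W = nRΔT = (2.55)(8.314)(177) = 3753 J.
ΔU = nCᵥΔT with Cᵥ = 5R/2: ΔU = (2.55)(20.79)(177) = 9381 J.
Q = ΔU + W = 9381 + 3753 = 13134 J.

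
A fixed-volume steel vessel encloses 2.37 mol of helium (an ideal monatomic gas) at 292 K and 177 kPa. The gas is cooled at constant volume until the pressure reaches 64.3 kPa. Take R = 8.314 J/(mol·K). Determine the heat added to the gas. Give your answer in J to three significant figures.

Constant volume ⇒ W = 0, so Q = ΔU = nCᵥΔT with Cᵥ = 3R/2 = 12.47 J/(mol·K).
At constant V, T₂/T₁ = P₂/P₁ ⇒ ΔT = T₁(P₂/P₁ − 1) = 292·(64.3/177 − 1) = -185.9 K.
ΔU = (2.37)(12.47)(-185.9) = -5495 J.

Q ≈ -5500 J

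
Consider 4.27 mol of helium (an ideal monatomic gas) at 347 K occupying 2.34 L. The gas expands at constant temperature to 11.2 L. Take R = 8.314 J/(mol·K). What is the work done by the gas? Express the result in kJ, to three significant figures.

Isothermal: W = nRT ln(V₂/V₁).
W = (4.27)(8.314)(347) × ln(11.2/2.34)
  = 12319 × 1.566
W_by_gas = 19288 J.

W ≈ 19.3 kJ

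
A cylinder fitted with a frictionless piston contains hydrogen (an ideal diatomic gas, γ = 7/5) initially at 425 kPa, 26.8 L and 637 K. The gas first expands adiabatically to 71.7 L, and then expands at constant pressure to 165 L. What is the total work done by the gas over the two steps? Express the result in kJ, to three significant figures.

W_total ≈ 19.3 kJ

Step 1 (adiabatic): W = (P₁V₁ − P₂V₂)/(γ−1) = (11390 − 7684)/0.4 = 9266 J.
After step 1: P = 107.2 kPa, V = 71.7 L, T = 429.7 K.
Step 2 (isobaric): W = PΔV = (107.2 kPa)(165 − 71.7 L) = 9998 J.
W_total = 9266 + 9998 = 19264 J.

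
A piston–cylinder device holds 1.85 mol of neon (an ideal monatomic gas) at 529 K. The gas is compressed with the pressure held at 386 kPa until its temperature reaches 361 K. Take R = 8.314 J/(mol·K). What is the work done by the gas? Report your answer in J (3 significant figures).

W ≈ -2580 J

Isobaric: W = P ΔV = nR ΔT.
W = (1.85)(8.314)(361 − 529) = -2584 J.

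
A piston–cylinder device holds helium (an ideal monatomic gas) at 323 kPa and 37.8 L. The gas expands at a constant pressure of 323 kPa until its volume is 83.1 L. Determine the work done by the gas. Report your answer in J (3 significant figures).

Isobaric: W = P ΔV.
W = (323 kPa)(83.1 − 37.8 L) = (323)(45.3) = 14632 J.

W ≈ 14600 J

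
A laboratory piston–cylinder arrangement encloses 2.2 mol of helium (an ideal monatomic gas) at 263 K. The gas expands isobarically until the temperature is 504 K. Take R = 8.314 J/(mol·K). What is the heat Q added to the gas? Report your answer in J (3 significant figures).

Q ≈ 11000 J

Isobaric: W = nRΔT = (2.2)(8.314)(241) = 4408 J.
ΔU = nCᵥΔT with Cᵥ = 3R/2: ΔU = (2.2)(12.47)(241) = 6612 J.
Q = ΔU + W = 6612 + 4408 = 11020 J.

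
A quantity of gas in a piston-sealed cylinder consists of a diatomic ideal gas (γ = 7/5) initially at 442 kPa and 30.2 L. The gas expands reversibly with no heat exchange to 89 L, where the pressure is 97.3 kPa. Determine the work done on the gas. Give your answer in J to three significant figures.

Adiabatic: W = (P₁V₁ − P₂V₂)/(γ − 1) with γ = 7/5.
P₁V₁ = 13348 J, P₂V₂ = 8660 J.
W = (13348 − 8660) / 0.4 = 11722 J.
Work on gas = −W_by = -11722 J.

W ≈ -11700 J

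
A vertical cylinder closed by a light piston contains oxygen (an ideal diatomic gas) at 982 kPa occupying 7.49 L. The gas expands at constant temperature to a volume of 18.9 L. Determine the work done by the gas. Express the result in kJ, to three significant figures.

W ≈ 6.81 kJ

Isothermal: W = nRT ln(V₂/V₁) = P₁V₁ ln(V₂/V₁).
P₁V₁ = (982 kPa)(7.49 L) = 7355 J.
W = 7355 × ln(18.9/7.49) = 7355 × 0.9256
W_by_gas = 6808 J.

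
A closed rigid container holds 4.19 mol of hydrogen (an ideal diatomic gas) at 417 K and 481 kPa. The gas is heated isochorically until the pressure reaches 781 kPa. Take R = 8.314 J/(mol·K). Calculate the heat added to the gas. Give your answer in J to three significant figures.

Constant volume ⇒ W = 0, so Q = ΔU = nCᵥΔT with Cᵥ = 5R/2 = 20.79 J/(mol·K).
At constant V, T₂/T₁ = P₂/P₁ ⇒ ΔT = T₁(P₂/P₁ − 1) = 417·(781/481 − 1) = 260.1 K.
ΔU = (4.19)(20.79)(260.1) = 22650 J.

Q ≈ 22700 J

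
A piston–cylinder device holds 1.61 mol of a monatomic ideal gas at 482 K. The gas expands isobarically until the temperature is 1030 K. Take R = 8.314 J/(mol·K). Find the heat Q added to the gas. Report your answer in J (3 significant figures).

Isobaric: W = nRΔT = (1.61)(8.314)(548) = 7335 J.
ΔU = nCᵥΔT with Cᵥ = 3R/2: ΔU = (1.61)(12.47)(548) = 11003 J.
Q = ΔU + W = 11003 + 7335 = 18338 J.

Q ≈ 18300 J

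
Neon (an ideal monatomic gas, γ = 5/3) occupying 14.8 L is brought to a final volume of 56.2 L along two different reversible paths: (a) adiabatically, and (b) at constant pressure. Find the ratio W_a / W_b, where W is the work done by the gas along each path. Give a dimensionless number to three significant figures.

W_a / W_b ≈ 0.316

Path (a) adiabatic: W = P₁V₁(1 − (V₁/V₂)^(γ−1))/(γ−1) → W_a/(P₁V₁) = 0.8837.
Path (b) isobaric: W = P₁(V₂ − V₁) → W_b/(P₁V₁) = 2.797.
W_a / W_b = 0.8837 / 2.797 = 0.3159.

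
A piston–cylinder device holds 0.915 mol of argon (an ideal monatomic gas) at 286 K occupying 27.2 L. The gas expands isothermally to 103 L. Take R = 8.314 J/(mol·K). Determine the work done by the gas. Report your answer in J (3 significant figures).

W ≈ 2900 J

Isothermal: W = nRT ln(V₂/V₁).
W = (0.915)(8.314)(286) × ln(103/27.2)
  = 2176 × 1.332
W_by_gas = 2897 J.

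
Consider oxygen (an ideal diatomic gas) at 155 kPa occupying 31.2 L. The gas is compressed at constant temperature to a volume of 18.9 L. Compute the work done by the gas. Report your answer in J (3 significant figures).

Isothermal: W = nRT ln(V₂/V₁) = P₁V₁ ln(V₂/V₁).
P₁V₁ = (155 kPa)(31.2 L) = 4836 J.
W = 4836 × ln(18.9/31.2) = 4836 × -0.5013
W_by_gas = -2424 J.

W ≈ -2420 J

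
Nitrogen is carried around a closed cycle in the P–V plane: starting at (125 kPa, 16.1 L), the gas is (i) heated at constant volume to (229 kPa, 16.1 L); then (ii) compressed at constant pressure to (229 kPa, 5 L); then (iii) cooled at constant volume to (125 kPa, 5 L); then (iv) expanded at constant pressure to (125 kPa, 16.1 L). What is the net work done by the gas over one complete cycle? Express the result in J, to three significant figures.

W_net ≈ -1150 J

Constant-volume legs do no work.
W(ii) = (229)(5 − 16.1) = -2542 J; W(iv) = (125)(16.1 − 5) = 1388 J.
W_net = -2542 + 1388 = -1154 J (the counter-clockwise enclosed area).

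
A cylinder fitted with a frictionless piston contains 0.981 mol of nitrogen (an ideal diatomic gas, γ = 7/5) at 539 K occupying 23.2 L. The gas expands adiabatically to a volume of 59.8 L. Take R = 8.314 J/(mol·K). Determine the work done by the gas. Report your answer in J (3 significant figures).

W ≈ 3460 J

Adiabatic: TV^(γ−1) = const with γ = 7/5.
T₂ = T₁ (V₁/V₂)^(γ−1) = 539 × (23.2/59.8)^0.4 = 539 × 0.6847 = 369.1 K.
W_by = nCᵥ(T₁ − T₂) = (0.981)(20.79)(539 − 369.1) = 3465 J.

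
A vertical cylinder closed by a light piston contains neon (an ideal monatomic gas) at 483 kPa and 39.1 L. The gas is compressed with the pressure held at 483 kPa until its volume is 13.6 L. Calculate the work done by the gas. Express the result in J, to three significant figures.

Isobaric: W = P ΔV.
W = (483 kPa)(13.6 − 39.1 L) = (483)(-25.5) = -12316 J.

W ≈ -12300 J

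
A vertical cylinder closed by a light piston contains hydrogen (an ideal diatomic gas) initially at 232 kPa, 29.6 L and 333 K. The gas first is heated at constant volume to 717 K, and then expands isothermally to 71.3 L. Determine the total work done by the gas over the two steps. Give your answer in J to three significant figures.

Step 1 (isochoric): W = 0 (constant volume).
After step 1: P = 499.5 kPa (V unchanged).
Step 2 (isothermal): W = P₁V₁ ln(V₂/V₁) = (14786) ln(71.3/29.6) = 12999 J.
W_total = 0 + 12999 = 12999 J.

W_total ≈ 13000 J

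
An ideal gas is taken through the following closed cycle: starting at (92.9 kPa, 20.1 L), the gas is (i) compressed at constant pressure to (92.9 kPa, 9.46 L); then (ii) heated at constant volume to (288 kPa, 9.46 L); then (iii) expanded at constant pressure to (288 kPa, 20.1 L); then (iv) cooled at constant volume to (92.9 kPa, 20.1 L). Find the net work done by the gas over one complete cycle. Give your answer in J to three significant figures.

W_net ≈ 2080 J

Constant-volume legs do no work.
W(i) = (92.9)(9.46 − 20.1) = -988.5 J; W(iii) = (288)(20.1 − 9.46) = 3064 J.
W_net = -988.5 + 3064 = 2076 J (the clockwise enclosed area).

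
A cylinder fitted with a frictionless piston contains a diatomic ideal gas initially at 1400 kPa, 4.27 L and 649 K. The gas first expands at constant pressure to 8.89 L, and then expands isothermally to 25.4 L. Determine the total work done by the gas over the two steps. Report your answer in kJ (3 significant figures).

W_total ≈ 19.5 kJ

Step 1 (isobaric): W = PΔV = (1400 kPa)(8.89 − 4.27 L) = 6468 J.
After step 1: P = 1400 kPa, V = 8.89 L, T = 1351 K.
Step 2 (isothermal): W = P₁V₁ ln(V₂/V₁) = (12446) ln(25.4/8.89) = 13066 J.
W_total = 6468 + 13066 = 19534 J.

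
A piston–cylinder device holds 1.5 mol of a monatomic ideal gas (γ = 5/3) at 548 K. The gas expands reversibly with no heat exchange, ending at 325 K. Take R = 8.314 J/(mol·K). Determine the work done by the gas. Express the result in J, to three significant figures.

Adiabatic ⇒ Q = 0, so W_by = −ΔU = nCᵥ(T₁ − T₂).
Cᵥ = 3R/2 = 12.47 J/(mol·K).
W = (1.5)(12.47)(548 − 325) = 4172 J.

W ≈ 4170 J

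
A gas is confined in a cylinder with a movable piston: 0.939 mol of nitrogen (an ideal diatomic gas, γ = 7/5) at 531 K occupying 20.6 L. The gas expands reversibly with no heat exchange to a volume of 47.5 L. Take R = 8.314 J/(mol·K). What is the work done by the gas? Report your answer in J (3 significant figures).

Adiabatic: TV^(γ−1) = const with γ = 7/5.
T₂ = T₁ (V₁/V₂)^(γ−1) = 531 × (20.6/47.5)^0.4 = 531 × 0.7159 = 380.2 K.
W_by = nCᵥ(T₁ − T₂) = (0.939)(20.79)(531 − 380.2) = 2944 J.

W ≈ 2940 J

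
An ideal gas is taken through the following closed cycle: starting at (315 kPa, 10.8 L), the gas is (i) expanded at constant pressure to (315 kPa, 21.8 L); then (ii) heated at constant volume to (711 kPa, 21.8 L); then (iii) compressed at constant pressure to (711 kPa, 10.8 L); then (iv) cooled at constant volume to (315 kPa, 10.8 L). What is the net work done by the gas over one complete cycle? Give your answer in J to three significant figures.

W_net ≈ -4360 J

Constant-volume legs do no work.
W(i) = (315)(21.8 − 10.8) = 3465 J; W(iii) = (711)(10.8 − 21.8) = -7821 J.
W_net = 3465 − 7821 = -4356 J (the counter-clockwise enclosed area).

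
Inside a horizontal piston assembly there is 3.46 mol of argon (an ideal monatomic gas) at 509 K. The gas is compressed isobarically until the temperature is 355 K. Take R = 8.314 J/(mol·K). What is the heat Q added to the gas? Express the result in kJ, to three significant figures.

Isobaric: W = nRΔT = (3.46)(8.314)(-154) = -4430 J.
ΔU = nCᵥΔT with Cᵥ = 3R/2: ΔU = (3.46)(12.47)(-154) = -6645 J.
Q = ΔU + W = -6645 − 4430 = -11075 J.

Q ≈ -11.1 kJ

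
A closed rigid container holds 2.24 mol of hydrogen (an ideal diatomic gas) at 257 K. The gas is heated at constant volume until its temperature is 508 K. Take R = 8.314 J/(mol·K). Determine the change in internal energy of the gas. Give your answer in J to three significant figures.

ΔU ≈ 11700 J

Constant volume ⇒ W = 0, so Q = ΔU = nCᵥΔT with Cᵥ = 5R/2 = 20.79 J/(mol·K).
ΔU = (2.24)(20.79)(508 − 257) = 11686 J.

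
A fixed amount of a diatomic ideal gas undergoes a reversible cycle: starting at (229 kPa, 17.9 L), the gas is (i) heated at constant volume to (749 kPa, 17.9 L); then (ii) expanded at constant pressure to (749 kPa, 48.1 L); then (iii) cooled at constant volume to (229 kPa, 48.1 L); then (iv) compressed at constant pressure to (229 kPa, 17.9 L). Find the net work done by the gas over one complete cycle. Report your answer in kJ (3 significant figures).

Constant-volume legs do no work.
W(ii) = (749)(48.1 − 17.9) = 22620 J; W(iv) = (229)(17.9 − 48.1) = -6916 J.
W_net = 22620 − 6916 = 15704 J (the clockwise enclosed area).

W_net ≈ 15.7 kJ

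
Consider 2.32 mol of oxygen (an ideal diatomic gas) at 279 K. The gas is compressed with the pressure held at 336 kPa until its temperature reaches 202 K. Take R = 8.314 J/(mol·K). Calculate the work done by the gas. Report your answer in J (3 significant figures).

Isobaric: W = P ΔV = nR ΔT.
W = (2.32)(8.314)(202 − 279) = -1485 J.

W ≈ -1490 J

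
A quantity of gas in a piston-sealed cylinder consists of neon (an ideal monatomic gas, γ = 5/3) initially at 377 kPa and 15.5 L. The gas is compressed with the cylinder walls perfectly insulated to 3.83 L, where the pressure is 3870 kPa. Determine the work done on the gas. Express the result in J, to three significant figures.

Adiabatic: W = (P₁V₁ − P₂V₂)/(γ − 1) with γ = 5/3.
P₁V₁ = 5844 J, P₂V₂ = 14822 J.
W = (5844 − 14822) / 0.6667 = -13468 J.
Work on gas = −W_by = 13468 J.

W ≈ 13500 J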